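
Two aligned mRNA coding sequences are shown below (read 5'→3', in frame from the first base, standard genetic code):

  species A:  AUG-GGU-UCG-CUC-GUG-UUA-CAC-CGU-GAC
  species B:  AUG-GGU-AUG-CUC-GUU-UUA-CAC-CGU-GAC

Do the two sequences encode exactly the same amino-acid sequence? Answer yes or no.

no

Codon 1: AUG Met / AUG Met — identical.
Codon 2: GGU Gly / GGU Gly — identical.
Codon 3: UCG Ser / AUG Met — nonsynonymous.
Codon 4: CUC Leu / CUC Leu — identical.
Codon 5: GUG Val / GUU Val — synonymous.
Codon 6: UUA Leu / UUA Leu — identical.
Codon 7: CAC His / CAC His — identical.
Codon 8: CGU Arg / CGU Arg — identical.
Codon 9: GAC Asp / GAC Asp — identical.
Nonsynonymous differences: 1 → different protein.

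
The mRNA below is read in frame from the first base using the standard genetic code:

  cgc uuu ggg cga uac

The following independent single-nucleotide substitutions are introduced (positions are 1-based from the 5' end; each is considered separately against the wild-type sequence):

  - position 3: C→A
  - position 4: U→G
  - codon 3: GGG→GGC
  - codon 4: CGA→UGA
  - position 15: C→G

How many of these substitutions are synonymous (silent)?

2

Codon 1: CGC (Arg) → CGA (Arg) — synonymous.
Codon 2: UUU (Phe) → GUU (Val) — missense.
Codon 3: GGG (Gly) → GGC (Gly) — synonymous.
Codon 4: CGA (Arg) → UGA (Stop) — nonsense.
Codon 5: UAC (Tyr) → UAG (Stop) — nonsense.
Synonymous: 2 of 5.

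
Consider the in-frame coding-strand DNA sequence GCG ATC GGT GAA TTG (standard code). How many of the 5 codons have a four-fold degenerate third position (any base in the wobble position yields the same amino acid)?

Codon 1 GCG (Ala): third position 4-fold.
Codon 2 ATC (Ile): third position 3-fold.
Codon 3 GGT (Gly): third position 4-fold.
Codon 4 GAA (Glu): third position 2-fold.
Codon 5 TTG (Leu): third position 2-fold.
Four-fold degenerate third positions: 2.

2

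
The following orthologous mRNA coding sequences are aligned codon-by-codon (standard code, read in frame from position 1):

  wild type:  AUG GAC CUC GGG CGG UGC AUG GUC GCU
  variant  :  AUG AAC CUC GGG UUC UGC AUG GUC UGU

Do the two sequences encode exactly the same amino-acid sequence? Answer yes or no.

no

Codon 1: AUG Met / AUG Met — identical.
Codon 2: GAC Asp / AAC Asn — nonsynonymous.
Codon 3: CUC Leu / CUC Leu — identical.
Codon 4: GGG Gly / GGG Gly — identical.
Codon 5: CGG Arg / UUC Phe — nonsynonymous.
Codon 6: UGC Cys / UGC Cys — identical.
Codon 7: AUG Met / AUG Met — identical.
Codon 8: GUC Val / GUC Val — identical.
Codon 9: GCU Ala / UGU Cys — nonsynonymous.
Nonsynonymous differences: 3 → different protein.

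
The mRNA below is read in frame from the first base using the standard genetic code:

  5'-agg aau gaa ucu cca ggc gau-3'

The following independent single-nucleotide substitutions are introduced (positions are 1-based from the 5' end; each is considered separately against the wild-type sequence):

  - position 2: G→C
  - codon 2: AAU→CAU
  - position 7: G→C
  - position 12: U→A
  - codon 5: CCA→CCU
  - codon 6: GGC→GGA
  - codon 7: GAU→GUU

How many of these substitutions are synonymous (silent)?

3

Codon 1: AGG (Arg) → ACG (Thr) — missense.
Codon 2: AAU (Asn) → CAU (His) — missense.
Codon 3: GAA (Glu) → CAA (Gln) — missense.
Codon 4: UCU (Ser) → UCA (Ser) — synonymous.
Codon 5: CCA (Pro) → CCU (Pro) — synonymous.
Codon 6: GGC (Gly) → GGA (Gly) — synonymous.
Codon 7: GAU (Asp) → GUU (Val) — missense.
Synonymous: 3 of 7.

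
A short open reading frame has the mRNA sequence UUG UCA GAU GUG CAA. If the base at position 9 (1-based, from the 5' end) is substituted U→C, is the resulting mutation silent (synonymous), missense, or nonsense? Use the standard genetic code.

silent

Position 9 falls in codon 3: GAU → Asp.
After the substitution the codon is GAC → Asp.
Both encode Asp, so the change is synonymous.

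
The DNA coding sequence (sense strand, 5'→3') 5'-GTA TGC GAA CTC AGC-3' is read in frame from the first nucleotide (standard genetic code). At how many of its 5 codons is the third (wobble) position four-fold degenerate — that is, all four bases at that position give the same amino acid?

2

Codon 1 GTA (Val): third position 4-fold.
Codon 2 TGC (Cys): third position 2-fold.
Codon 3 GAA (Glu): third position 2-fold.
Codon 4 CTC (Leu): third position 4-fold.
Codon 5 AGC (Ser): third position 2-fold.
Four-fold degenerate third positions: 2.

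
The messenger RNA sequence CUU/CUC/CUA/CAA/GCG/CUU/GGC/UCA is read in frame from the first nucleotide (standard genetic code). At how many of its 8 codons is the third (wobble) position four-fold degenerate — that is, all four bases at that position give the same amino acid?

Codon 1 CUU (Leu): third position 4-fold.
Codon 2 CUC (Leu): third position 4-fold.
Codon 3 CUA (Leu): third position 4-fold.
Codon 4 CAA (Gln): third position 2-fold.
Codon 5 GCG (Ala): third position 4-fold.
Codon 6 CUU (Leu): third position 4-fold.
Codon 7 GGC (Gly): third position 4-fold.
Codon 8 UCA (Ser): third position 4-fold.
Four-fold degenerate third positions: 7.

7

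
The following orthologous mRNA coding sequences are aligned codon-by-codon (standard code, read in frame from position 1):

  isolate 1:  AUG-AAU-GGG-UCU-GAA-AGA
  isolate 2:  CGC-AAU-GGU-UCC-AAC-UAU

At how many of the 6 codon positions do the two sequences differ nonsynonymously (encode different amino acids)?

Codon 1: AUG Met / CGC Arg — nonsynonymous.
Codon 2: AAU Asn / AAU Asn — identical.
Codon 3: GGG Gly / GGU Gly — synonymous.
Codon 4: UCU Ser / UCC Ser — synonymous.
Codon 5: GAA Glu / AAC Asn — nonsynonymous.
Codon 6: AGA Arg / UAU Tyr — nonsynonymous.
Nonsynonymous differences: 3.

3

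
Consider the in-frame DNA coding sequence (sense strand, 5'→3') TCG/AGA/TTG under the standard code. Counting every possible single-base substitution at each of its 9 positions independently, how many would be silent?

Codon 1 (TCG, Ser): 3 synonymous substitutions.
Codon 2 (AGA, Arg): 2 synonymous substitutions.
Codon 3 (TTG, Leu): 2 synonymous substitutions.
Total: 3 + 2 + 2 = 7.

7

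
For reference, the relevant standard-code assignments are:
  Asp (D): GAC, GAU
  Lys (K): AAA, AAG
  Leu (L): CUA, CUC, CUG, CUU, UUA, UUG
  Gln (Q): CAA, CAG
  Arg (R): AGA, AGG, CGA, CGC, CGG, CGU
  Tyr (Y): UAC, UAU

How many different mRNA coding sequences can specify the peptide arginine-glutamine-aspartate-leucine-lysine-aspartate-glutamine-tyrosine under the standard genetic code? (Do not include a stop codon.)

2304

Arg: 6 codons.
Gln: 2 codons.
Asp: 2 codons.
Leu: 6 codons.
Lys: 2 codons.
Asp: 2 codons.
Gln: 2 codons.
Tyr: 2 codons.
6 × 2 × 2 × 6 × 2 × 2 × 2 × 2 = 2304.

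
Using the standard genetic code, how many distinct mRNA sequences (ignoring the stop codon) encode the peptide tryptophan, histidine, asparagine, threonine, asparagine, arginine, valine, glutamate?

Trp: 1 codon.
His: 2 codons.
Asn: 2 codons.
Thr: 4 codons.
Asn: 2 codons.
Arg: 6 codons.
Val: 4 codons.
Glu: 2 codons.
1 × 2 × 2 × 4 × 2 × 6 × 4 × 2 = 1536.

1536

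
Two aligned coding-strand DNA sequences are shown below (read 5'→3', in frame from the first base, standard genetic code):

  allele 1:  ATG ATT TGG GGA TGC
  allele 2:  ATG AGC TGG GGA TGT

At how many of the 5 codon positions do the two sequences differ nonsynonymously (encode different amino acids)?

Codon 1: ATG Met / ATG Met — identical.
Codon 2: ATT Ile / AGC Ser — nonsynonymous.
Codon 3: TGG Trp / TGG Trp — identical.
Codon 4: GGA Gly / GGA Gly — identical.
Codon 5: TGC Cys / TGT Cys — synonymous.
Nonsynonymous differences: 1.

1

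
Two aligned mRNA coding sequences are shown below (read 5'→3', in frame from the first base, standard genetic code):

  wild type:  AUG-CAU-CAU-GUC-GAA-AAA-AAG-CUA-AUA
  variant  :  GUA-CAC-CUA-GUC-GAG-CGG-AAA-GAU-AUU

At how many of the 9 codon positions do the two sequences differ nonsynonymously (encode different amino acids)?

4

Codon 1: AUG Met / GUA Val — nonsynonymous.
Codon 2: CAU His / CAC His — synonymous.
Codon 3: CAU His / CUA Leu — nonsynonymous.
Codon 4: GUC Val / GUC Val — identical.
Codon 5: GAA Glu / GAG Glu — synonymous.
Codon 6: AAA Lys / CGG Arg — nonsynonymous.
Codon 7: AAG Lys / AAA Lys — synonymous.
Codon 8: CUA Leu / GAU Asp — nonsynonymous.
Codon 9: AUA Ile / AUU Ile — synonymous.
Nonsynonymous differences: 4.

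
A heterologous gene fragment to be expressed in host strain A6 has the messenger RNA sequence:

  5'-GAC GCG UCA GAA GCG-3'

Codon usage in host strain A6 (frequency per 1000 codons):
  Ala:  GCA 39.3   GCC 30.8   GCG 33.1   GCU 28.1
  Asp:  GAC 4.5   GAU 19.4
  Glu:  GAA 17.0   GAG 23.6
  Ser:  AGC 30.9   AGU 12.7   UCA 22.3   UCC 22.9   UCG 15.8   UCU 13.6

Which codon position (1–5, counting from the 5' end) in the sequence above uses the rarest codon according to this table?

Codon 1 GAC (Asp): 4.5 per 1000.
Codon 2 GCG (Ala): 33.1 per 1000.
Codon 3 UCA (Ser): 22.3 per 1000.
Codon 4 GAA (Glu): 17.0 per 1000.
Codon 5 GCG (Ala): 33.1 per 1000.
Lowest frequency is 4.5 at codon 1.

1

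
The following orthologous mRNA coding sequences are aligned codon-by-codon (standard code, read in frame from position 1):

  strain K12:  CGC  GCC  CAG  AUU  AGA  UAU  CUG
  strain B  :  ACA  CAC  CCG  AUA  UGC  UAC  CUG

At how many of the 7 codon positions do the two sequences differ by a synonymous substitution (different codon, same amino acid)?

2

Codon 1: CGC Arg / ACA Thr — nonsynonymous.
Codon 2: GCC Ala / CAC His — nonsynonymous.
Codon 3: CAG Gln / CCG Pro — nonsynonymous.
Codon 4: AUU Ile / AUA Ile — synonymous.
Codon 5: AGA Arg / UGC Cys — nonsynonymous.
Codon 6: UAU Tyr / UAC Tyr — synonymous.
Codon 7: CUG Leu / CUG Leu — identical.
Synonymous differences: 2.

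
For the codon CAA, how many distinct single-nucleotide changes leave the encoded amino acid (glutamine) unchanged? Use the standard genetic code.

Position 1: none → 0 synonymous.
Position 2: none → 0 synonymous.
Position 3: CAG → 1 synonymous.
Total: 0 + 0 + 1 = 1.

1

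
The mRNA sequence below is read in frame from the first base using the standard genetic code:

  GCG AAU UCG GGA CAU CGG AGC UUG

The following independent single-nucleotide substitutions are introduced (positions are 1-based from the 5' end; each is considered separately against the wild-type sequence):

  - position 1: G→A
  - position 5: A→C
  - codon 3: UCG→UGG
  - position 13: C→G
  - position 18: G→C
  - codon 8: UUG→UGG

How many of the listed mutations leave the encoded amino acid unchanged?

Codon 1: GCG (Ala) → ACG (Thr) — missense.
Codon 2: AAU (Asn) → ACU (Thr) — missense.
Codon 3: UCG (Ser) → UGG (Trp) — missense.
Codon 5: CAU (His) → GAU (Asp) — missense.
Codon 6: CGG (Arg) → CGC (Arg) — synonymous.
Codon 8: UUG (Leu) → UGG (Trp) — missense.
Synonymous: 1 of 6.

1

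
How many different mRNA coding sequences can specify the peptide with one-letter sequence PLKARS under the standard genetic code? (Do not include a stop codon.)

Pro: 4 codons.
Leu: 6 codons.
Lys: 2 codons.
Ala: 4 codons.
Arg: 6 codons.
Ser: 6 codons.
4 × 6 × 2 × 4 × 6 × 6 = 6912.

6912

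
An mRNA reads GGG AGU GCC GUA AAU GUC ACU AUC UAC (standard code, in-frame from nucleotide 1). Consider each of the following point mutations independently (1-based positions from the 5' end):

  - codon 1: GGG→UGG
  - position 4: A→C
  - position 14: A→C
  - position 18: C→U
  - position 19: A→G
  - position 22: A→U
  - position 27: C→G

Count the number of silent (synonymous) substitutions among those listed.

1

Codon 1: GGG (Gly) → UGG (Trp) — missense.
Codon 2: AGU (Ser) → CGU (Arg) — missense.
Codon 5: AAU (Asn) → ACU (Thr) — missense.
Codon 6: GUC (Val) → GUU (Val) — synonymous.
Codon 7: ACU (Thr) → GCU (Ala) — missense.
Codon 8: AUC (Ile) → UUC (Phe) — missense.
Codon 9: UAC (Tyr) → UAG (Stop) — nonsense.
Synonymous: 1 of 7.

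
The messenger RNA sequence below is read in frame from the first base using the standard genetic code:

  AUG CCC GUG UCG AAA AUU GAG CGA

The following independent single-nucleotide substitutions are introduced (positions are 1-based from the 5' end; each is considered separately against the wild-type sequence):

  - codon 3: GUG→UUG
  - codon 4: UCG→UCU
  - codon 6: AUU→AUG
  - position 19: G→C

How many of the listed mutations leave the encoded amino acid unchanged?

1

Codon 3: GUG (Val) → UUG (Leu) — missense.
Codon 4: UCG (Ser) → UCU (Ser) — synonymous.
Codon 6: AUU (Ile) → AUG (Met) — missense.
Codon 7: GAG (Glu) → CAG (Gln) — missense.
Synonymous: 1 of 4.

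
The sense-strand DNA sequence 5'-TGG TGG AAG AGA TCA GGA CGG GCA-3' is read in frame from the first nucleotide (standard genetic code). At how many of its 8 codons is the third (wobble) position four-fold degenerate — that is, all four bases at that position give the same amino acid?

Codon 1 TGG (Trp): third position 1-fold.
Codon 2 TGG (Trp): third position 1-fold.
Codon 3 AAG (Lys): third position 2-fold.
Codon 4 AGA (Arg): third position 2-fold.
Codon 5 TCA (Ser): third position 4-fold.
Codon 6 GGA (Gly): third position 4-fold.
Codon 7 CGG (Arg): third position 4-fold.
Codon 8 GCA (Ala): third position 4-fold.
Four-fold degenerate third positions: 4.

4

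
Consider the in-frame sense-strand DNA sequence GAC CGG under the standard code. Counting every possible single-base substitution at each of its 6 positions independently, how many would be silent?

Codon 1 (GAC, Asp): 1 synonymous substitution.
Codon 2 (CGG, Arg): 4 synonymous substitutions.
Total: 1 + 4 = 5.

5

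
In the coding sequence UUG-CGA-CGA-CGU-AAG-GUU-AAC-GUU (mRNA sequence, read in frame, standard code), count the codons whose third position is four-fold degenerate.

5

Codon 1 UUG (Leu): third position 2-fold.
Codon 2 CGA (Arg): third position 4-fold.
Codon 3 CGA (Arg): third position 4-fold.
Codon 4 CGU (Arg): third position 4-fold.
Codon 5 AAG (Lys): third position 2-fold.
Codon 6 GUU (Val): third position 4-fold.
Codon 7 AAC (Asn): third position 2-fold.
Codon 8 GUU (Val): third position 4-fold.
Four-fold degenerate third positions: 5.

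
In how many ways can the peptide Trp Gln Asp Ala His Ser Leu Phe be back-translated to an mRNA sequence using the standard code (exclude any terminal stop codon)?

2304

Trp: 1 codon.
Gln: 2 codons.
Asp: 2 codons.
Ala: 4 codons.
His: 2 codons.
Ser: 6 codons.
Leu: 6 codons.
Phe: 2 codons.
1 × 2 × 2 × 4 × 2 × 6 × 6 × 2 = 2304.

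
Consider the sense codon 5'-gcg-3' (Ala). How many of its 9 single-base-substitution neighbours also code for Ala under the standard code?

3

Position 1: none → 0 synonymous.
Position 2: none → 0 synonymous.
Position 3: GCT, GCC, GCA → 3 synonymous.
Total: 0 + 0 + 3 = 3.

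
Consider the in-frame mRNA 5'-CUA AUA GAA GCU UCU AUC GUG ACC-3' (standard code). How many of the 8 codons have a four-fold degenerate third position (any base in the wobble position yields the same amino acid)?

5

Codon 1 CUA (Leu): third position 4-fold.
Codon 2 AUA (Ile): third position 3-fold.
Codon 3 GAA (Glu): third position 2-fold.
Codon 4 GCU (Ala): third position 4-fold.
Codon 5 UCU (Ser): third position 4-fold.
Codon 6 AUC (Ile): third position 3-fold.
Codon 7 GUG (Val): third position 4-fold.
Codon 8 ACC (Thr): third position 4-fold.
Four-fold degenerate third positions: 5.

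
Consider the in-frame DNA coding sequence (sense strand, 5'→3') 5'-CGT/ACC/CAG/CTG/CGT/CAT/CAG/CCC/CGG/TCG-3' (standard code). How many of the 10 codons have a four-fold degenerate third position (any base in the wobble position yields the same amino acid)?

7

Codon 1 CGT (Arg): third position 4-fold.
Codon 2 ACC (Thr): third position 4-fold.
Codon 3 CAG (Gln): third position 2-fold.
Codon 4 CTG (Leu): third position 4-fold.
Codon 5 CGT (Arg): third position 4-fold.
Codon 6 CAT (His): third position 2-fold.
Codon 7 CAG (Gln): third position 2-fold.
Codon 8 CCC (Pro): third position 4-fold.
Codon 9 CGG (Arg): third position 4-fold.
Codon 10 TCG (Ser): third position 4-fold.
Four-fold degenerate third positions: 7.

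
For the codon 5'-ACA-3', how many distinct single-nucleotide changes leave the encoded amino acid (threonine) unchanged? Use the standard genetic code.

3

Position 1: none → 0 synonymous.
Position 2: none → 0 synonymous.
Position 3: ACU, ACC, ACG → 3 synonymous.
Total: 0 + 0 + 3 = 3.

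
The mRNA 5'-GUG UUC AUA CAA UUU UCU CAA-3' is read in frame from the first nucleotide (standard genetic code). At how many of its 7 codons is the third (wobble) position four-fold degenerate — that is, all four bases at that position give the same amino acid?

Codon 1 GUG (Val): third position 4-fold.
Codon 2 UUC (Phe): third position 2-fold.
Codon 3 AUA (Ile): third position 3-fold.
Codon 4 CAA (Gln): third position 2-fold.
Codon 5 UUU (Phe): third position 2-fold.
Codon 6 UCU (Ser): third position 4-fold.
Codon 7 CAA (Gln): third position 2-fold.
Four-fold degenerate third positions: 2.

2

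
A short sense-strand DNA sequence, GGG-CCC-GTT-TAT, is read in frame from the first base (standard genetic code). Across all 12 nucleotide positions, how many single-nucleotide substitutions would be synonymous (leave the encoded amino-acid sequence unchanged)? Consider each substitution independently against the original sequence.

Codon 1 (GGG, Gly): 3 synonymous substitutions.
Codon 2 (CCC, Pro): 3 synonymous substitutions.
Codon 3 (GTT, Val): 3 synonymous substitutions.
Codon 4 (TAT, Tyr): 1 synonymous substitution.
Total: 3 + 3 + 3 + 1 = 10.

10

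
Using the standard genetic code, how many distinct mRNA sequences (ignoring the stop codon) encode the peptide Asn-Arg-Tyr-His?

Asn: 2 codons.
Arg: 6 codons.
Tyr: 2 codons.
His: 2 codons.
2 × 6 × 2 × 2 = 48.

48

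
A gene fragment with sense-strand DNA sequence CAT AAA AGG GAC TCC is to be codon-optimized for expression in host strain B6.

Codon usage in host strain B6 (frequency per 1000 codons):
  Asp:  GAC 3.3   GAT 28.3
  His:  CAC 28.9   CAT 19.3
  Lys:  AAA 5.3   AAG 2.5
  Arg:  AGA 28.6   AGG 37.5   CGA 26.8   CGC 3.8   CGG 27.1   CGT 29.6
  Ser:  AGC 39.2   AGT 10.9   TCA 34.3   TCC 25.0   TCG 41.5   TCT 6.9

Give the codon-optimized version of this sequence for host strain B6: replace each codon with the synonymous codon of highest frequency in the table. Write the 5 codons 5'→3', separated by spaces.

Codon 1 (His): best is CAC at 28.9.
Codon 2 (Lys): best is AAA at 5.3.
Codon 3 (Arg): best is AGG at 37.5.
Codon 4 (Asp): best is GAT at 28.3.
Codon 5 (Ser): best is TCG at 41.5.

CAC AAA AGG GAT TCG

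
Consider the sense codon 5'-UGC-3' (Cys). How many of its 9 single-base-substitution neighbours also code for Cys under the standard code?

Position 1: none → 0 synonymous.
Position 2: none → 0 synonymous.
Position 3: UGU → 1 synonymous.
Total: 0 + 0 + 1 = 1.

1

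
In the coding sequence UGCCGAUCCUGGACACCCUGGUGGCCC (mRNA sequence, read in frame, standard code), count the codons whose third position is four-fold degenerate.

Codon 1 UGC (Cys): third position 2-fold.
Codon 2 CGA (Arg): third position 4-fold.
Codon 3 UCC (Ser): third position 4-fold.
Codon 4 UGG (Trp): third position 1-fold.
Codon 5 ACA (Thr): third position 4-fold.
Codon 6 CCC (Pro): third position 4-fold.
Codon 7 UGG (Trp): third position 1-fold.
Codon 8 UGG (Trp): third position 1-fold.
Codon 9 CCC (Pro): third position 4-fold.
Four-fold degenerate third positions: 5.

5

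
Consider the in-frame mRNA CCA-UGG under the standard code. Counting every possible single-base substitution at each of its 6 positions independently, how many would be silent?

3

Codon 1 (CCA, Pro): 3 synonymous substitutions.
Codon 2 (UGG, Trp): 0 synonymous substitutions.
Total: 3 + 0 = 3.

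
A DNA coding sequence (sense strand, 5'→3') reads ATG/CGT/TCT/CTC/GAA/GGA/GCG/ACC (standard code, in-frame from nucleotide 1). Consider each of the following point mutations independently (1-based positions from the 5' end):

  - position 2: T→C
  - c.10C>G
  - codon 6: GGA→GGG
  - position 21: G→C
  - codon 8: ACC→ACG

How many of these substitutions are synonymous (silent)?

Codon 1: ATG (Met) → ACG (Thr) — missense.
Codon 4: CTC (Leu) → GTC (Val) — missense.
Codon 6: GGA (Gly) → GGG (Gly) — synonymous.
Codon 7: GCG (Ala) → GCC (Ala) — synonymous.
Codon 8: ACC (Thr) → ACG (Thr) — synonymous.
Synonymous: 3 of 5.

3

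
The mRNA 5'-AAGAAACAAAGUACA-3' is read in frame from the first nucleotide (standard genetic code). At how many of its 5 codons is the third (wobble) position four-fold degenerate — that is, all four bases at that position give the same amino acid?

Codon 1 AAG (Lys): third position 2-fold.
Codon 2 AAA (Lys): third position 2-fold.
Codon 3 CAA (Gln): third position 2-fold.
Codon 4 AGU (Ser): third position 2-fold.
Codon 5 ACA (Thr): third position 4-fold.
Four-fold degenerate third positions: 1.

1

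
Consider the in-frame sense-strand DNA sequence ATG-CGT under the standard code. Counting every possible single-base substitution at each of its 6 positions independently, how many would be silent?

Codon 1 (ATG, Met): 0 synonymous substitutions.
Codon 2 (CGT, Arg): 3 synonymous substitutions.
Total: 0 + 3 = 3.

3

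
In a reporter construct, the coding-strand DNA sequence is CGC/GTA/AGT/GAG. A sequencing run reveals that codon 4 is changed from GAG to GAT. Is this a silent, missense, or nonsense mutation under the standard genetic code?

Position 12 falls in codon 4: GAG → Glu.
After the substitution the codon is GAT → Asp.
Glu ≠ Asp, so this is a missense mutation.

missense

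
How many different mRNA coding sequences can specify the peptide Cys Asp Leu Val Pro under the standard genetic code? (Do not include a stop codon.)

384

Cys: 2 codons.
Asp: 2 codons.
Leu: 6 codons.
Val: 4 codons.
Pro: 4 codons.
2 × 2 × 6 × 4 × 4 = 384.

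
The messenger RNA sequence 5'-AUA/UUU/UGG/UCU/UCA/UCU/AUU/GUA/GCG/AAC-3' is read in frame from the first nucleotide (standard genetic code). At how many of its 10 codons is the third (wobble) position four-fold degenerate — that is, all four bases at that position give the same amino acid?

5

Codon 1 AUA (Ile): third position 3-fold.
Codon 2 UUU (Phe): third position 2-fold.
Codon 3 UGG (Trp): third position 1-fold.
Codon 4 UCU (Ser): third position 4-fold.
Codon 5 UCA (Ser): third position 4-fold.
Codon 6 UCU (Ser): third position 4-fold.
Codon 7 AUU (Ile): third position 3-fold.
Codon 8 GUA (Val): third position 4-fold.
Codon 9 GCG (Ala): third position 4-fold.
Codon 10 AAC (Asn): third position 2-fold.
Four-fold degenerate third positions: 5.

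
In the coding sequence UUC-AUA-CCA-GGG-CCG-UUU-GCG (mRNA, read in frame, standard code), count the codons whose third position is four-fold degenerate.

Codon 1 UUC (Phe): third position 2-fold.
Codon 2 AUA (Ile): third position 3-fold.
Codon 3 CCA (Pro): third position 4-fold.
Codon 4 GGG (Gly): third position 4-fold.
Codon 5 CCG (Pro): third position 4-fold.
Codon 6 UUU (Phe): third position 2-fold.
Codon 7 GCG (Ala): third position 4-fold.
Four-fold degenerate third positions: 4.

4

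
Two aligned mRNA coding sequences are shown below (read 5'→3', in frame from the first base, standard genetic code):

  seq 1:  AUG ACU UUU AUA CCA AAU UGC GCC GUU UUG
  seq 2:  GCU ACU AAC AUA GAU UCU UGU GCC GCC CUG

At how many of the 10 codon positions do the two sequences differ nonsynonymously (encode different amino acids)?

5

Codon 1: AUG Met / GCU Ala — nonsynonymous.
Codon 2: ACU Thr / ACU Thr — identical.
Codon 3: UUU Phe / AAC Asn — nonsynonymous.
Codon 4: AUA Ile / AUA Ile — identical.
Codon 5: CCA Pro / GAU Asp — nonsynonymous.
Codon 6: AAU Asn / UCU Ser — nonsynonymous.
Codon 7: UGC Cys / UGU Cys — synonymous.
Codon 8: GCC Ala / GCC Ala — identical.
Codon 9: GUU Val / GCC Ala — nonsynonymous.
Codon 10: UUG Leu / CUG Leu — synonymous.
Nonsynonymous differences: 5.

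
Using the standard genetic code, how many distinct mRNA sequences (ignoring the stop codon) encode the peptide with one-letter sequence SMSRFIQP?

Ser: 6 codons.
Met: 1 codon.
Ser: 6 codons.
Arg: 6 codons.
Phe: 2 codons.
Ile: 3 codons.
Gln: 2 codons.
Pro: 4 codons.
6 × 1 × 6 × 6 × 2 × 3 × 2 × 4 = 10368.

10368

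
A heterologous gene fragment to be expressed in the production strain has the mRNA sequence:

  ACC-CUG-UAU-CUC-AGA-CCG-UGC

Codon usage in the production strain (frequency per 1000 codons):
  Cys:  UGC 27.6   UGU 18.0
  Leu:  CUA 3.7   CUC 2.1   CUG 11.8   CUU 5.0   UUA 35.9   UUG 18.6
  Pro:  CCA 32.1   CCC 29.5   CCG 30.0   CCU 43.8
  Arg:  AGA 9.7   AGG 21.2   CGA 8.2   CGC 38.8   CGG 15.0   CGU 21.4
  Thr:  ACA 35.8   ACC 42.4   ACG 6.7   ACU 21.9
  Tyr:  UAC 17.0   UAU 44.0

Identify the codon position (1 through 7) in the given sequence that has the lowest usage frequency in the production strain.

4

Codon 1 ACC (Thr): 42.4 per 1000.
Codon 2 CUG (Leu): 11.8 per 1000.
Codon 3 UAU (Tyr): 44.0 per 1000.
Codon 4 CUC (Leu): 2.1 per 1000.
Codon 5 AGA (Arg): 9.7 per 1000.
Codon 6 CCG (Pro): 30.0 per 1000.
Codon 7 UGC (Cys): 27.6 per 1000.
Lowest frequency is 2.1 at codon 4.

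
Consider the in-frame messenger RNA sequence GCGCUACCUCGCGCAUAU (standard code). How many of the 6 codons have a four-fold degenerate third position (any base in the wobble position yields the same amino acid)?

5

Codon 1 GCG (Ala): third position 4-fold.
Codon 2 CUA (Leu): third position 4-fold.
Codon 3 CCU (Pro): third position 4-fold.
Codon 4 CGC (Arg): third position 4-fold.
Codon 5 GCA (Ala): third position 4-fold.
Codon 6 UAU (Tyr): third position 2-fold.
Four-fold degenerate third positions: 5.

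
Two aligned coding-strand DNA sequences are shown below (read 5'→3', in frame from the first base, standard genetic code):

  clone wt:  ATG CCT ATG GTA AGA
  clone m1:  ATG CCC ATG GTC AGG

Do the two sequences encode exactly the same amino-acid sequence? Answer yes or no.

Codon 1: ATG Met / ATG Met — identical.
Codon 2: CCT Pro / CCC Pro — synonymous.
Codon 3: ATG Met / ATG Met — identical.
Codon 4: GTA Val / GTC Val — synonymous.
Codon 5: AGA Arg / AGG Arg — synonymous.
Nonsynonymous differences: 0 → same protein.

yes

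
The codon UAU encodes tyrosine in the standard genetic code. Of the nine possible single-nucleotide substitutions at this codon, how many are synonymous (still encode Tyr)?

Position 1: none → 0 synonymous.
Position 2: none → 0 synonymous.
Position 3: UAC → 1 synonymous.
Total: 0 + 0 + 1 = 1.

1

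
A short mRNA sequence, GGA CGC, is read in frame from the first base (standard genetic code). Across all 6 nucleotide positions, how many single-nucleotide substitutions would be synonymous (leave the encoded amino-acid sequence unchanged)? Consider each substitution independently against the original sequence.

Codon 1 (GGA, Gly): 3 synonymous substitutions.
Codon 2 (CGC, Arg): 3 synonymous substitutions.
Total: 3 + 3 = 6.

6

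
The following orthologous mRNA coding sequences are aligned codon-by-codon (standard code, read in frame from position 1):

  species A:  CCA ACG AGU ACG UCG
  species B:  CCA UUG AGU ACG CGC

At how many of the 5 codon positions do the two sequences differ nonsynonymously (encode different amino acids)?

2

Codon 1: CCA Pro / CCA Pro — identical.
Codon 2: ACG Thr / UUG Leu — nonsynonymous.
Codon 3: AGU Ser / AGU Ser — identical.
Codon 4: ACG Thr / ACG Thr — identical.
Codon 5: UCG Ser / CGC Arg — nonsynonymous.
Nonsynonymous differences: 2.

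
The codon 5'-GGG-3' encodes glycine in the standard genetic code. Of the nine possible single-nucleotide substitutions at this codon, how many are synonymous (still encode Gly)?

3

Position 1: none → 0 synonymous.
Position 2: none → 0 synonymous.
Position 3: GGU, GGC, GGA → 3 synonymous.
Total: 0 + 0 + 3 = 3.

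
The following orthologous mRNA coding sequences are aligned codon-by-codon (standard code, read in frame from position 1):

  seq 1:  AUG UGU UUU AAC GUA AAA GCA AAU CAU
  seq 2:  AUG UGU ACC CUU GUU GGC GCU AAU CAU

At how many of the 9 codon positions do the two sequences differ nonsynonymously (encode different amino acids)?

Codon 1: AUG Met / AUG Met — identical.
Codon 2: UGU Cys / UGU Cys — identical.
Codon 3: UUU Phe / ACC Thr — nonsynonymous.
Codon 4: AAC Asn / CUU Leu — nonsynonymous.
Codon 5: GUA Val / GUU Val — synonymous.
Codon 6: AAA Lys / GGC Gly — nonsynonymous.
Codon 7: GCA Ala / GCU Ala — synonymous.
Codon 8: AAU Asn / AAU Asn — identical.
Codon 9: CAU His / CAU His — identical.
Nonsynonymous differences: 3.

3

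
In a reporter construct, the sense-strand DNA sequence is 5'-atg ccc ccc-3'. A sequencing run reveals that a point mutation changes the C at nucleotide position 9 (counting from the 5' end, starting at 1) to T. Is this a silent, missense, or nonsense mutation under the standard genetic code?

silent

Position 9 falls in codon 3: CCC → Pro.
After the substitution the codon is CCT → Pro.
Both encode Pro, so the change is synonymous.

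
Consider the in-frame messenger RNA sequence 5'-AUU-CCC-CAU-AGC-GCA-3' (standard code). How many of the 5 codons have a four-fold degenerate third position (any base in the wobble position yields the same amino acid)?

Codon 1 AUU (Ile): third position 3-fold.
Codon 2 CCC (Pro): third position 4-fold.
Codon 3 CAU (His): third position 2-fold.
Codon 4 AGC (Ser): third position 2-fold.
Codon 5 GCA (Ala): third position 4-fold.
Four-fold degenerate third positions: 2.

2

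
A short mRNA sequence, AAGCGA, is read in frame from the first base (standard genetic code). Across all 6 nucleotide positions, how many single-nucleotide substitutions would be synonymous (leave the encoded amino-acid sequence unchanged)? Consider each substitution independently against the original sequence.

5

Codon 1 (AAG, Lys): 1 synonymous substitution.
Codon 2 (CGA, Arg): 4 synonymous substitutions.
Total: 1 + 4 = 5.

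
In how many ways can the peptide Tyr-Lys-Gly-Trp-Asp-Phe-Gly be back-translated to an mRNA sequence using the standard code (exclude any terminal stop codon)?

Tyr: 2 codons.
Lys: 2 codons.
Gly: 4 codons.
Trp: 1 codon.
Asp: 2 codons.
Phe: 2 codons.
Gly: 4 codons.
2 × 2 × 4 × 1 × 2 × 2 × 4 = 256.

256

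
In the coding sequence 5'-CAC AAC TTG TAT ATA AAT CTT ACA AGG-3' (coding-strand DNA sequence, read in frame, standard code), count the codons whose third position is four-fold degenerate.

2

Codon 1 CAC (His): third position 2-fold.
Codon 2 AAC (Asn): third position 2-fold.
Codon 3 TTG (Leu): third position 2-fold.
Codon 4 TAT (Tyr): third position 2-fold.
Codon 5 ATA (Ile): third position 3-fold.
Codon 6 AAT (Asn): third position 2-fold.
Codon 7 CTT (Leu): third position 4-fold.
Codon 8 ACA (Thr): third position 4-fold.
Codon 9 AGG (Arg): third position 2-fold.
Four-fold degenerate third positions: 2.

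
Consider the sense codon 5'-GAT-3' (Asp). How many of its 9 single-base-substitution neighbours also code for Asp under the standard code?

1

Position 1: none → 0 synonymous.
Position 2: none → 0 synonymous.
Position 3: GAC → 1 synonymous.
Total: 0 + 0 + 1 = 1.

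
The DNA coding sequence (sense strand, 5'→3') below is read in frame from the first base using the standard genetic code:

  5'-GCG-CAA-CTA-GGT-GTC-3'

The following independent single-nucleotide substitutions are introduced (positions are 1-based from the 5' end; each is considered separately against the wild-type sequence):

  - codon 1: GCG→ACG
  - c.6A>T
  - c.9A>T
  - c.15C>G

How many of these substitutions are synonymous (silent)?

2

Codon 1: GCG (Ala) → ACG (Thr) — missense.
Codon 2: CAA (Gln) → CAT (His) — missense.
Codon 3: CTA (Leu) → CTT (Leu) — synonymous.
Codon 5: GTC (Val) → GTG (Val) — synonymous.
Synonymous: 2 of 4.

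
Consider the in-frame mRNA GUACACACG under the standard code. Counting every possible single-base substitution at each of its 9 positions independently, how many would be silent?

7

Codon 1 (GUA, Val): 3 synonymous substitutions.
Codon 2 (CAC, His): 1 synonymous substitution.
Codon 3 (ACG, Thr): 3 synonymous substitutions.
Total: 3 + 1 + 3 = 7.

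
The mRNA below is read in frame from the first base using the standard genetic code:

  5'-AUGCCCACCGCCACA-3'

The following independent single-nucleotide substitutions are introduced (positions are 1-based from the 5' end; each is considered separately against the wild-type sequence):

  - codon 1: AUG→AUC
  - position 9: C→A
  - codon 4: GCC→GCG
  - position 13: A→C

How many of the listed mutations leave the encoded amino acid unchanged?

2

Codon 1: AUG (Met) → AUC (Ile) — missense.
Codon 3: ACC (Thr) → ACA (Thr) — synonymous.
Codon 4: GCC (Ala) → GCG (Ala) — synonymous.
Codon 5: ACA (Thr) → CCA (Pro) — missense.
Synonymous: 2 of 4.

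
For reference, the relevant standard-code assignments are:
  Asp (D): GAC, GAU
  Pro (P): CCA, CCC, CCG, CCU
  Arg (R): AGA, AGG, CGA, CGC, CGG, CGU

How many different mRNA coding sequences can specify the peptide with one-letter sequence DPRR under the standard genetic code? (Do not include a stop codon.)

288

Asp: 2 codons.
Pro: 4 codons.
Arg: 6 codons.
Arg: 6 codons.
2 × 4 × 6 × 6 = 288.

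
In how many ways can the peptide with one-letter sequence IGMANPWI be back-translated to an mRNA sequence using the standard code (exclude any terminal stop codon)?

1152

Ile: 3 codons.
Gly: 4 codons.
Met: 1 codon.
Ala: 4 codons.
Asn: 2 codons.
Pro: 4 codons.
Trp: 1 codon.
Ile: 3 codons.
3 × 4 × 1 × 4 × 2 × 4 × 1 × 3 = 1152.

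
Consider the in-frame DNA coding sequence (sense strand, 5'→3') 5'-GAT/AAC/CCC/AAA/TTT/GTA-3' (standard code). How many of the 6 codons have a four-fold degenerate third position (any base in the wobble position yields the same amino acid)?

2

Codon 1 GAT (Asp): third position 2-fold.
Codon 2 AAC (Asn): third position 2-fold.
Codon 3 CCC (Pro): third position 4-fold.
Codon 4 AAA (Lys): third position 2-fold.
Codon 5 TTT (Phe): third position 2-fold.
Codon 6 GTA (Val): third position 4-fold.
Four-fold degenerate third positions: 2.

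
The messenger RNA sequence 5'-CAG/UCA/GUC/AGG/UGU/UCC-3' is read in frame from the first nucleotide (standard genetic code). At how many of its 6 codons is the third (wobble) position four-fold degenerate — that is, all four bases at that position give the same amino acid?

3

Codon 1 CAG (Gln): third position 2-fold.
Codon 2 UCA (Ser): third position 4-fold.
Codon 3 GUC (Val): third position 4-fold.
Codon 4 AGG (Arg): third position 2-fold.
Codon 5 UGU (Cys): third position 2-fold.
Codon 6 UCC (Ser): third position 4-fold.
Four-fold degenerate third positions: 3.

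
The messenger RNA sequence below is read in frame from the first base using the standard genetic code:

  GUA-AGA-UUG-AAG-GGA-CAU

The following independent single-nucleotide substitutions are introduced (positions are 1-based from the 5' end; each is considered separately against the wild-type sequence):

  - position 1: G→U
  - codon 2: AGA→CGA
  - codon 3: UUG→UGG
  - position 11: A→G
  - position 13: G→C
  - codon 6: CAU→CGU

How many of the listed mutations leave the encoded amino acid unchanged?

1

Codon 1: GUA (Val) → UUA (Leu) — missense.
Codon 2: AGA (Arg) → CGA (Arg) — synonymous.
Codon 3: UUG (Leu) → UGG (Trp) — missense.
Codon 4: AAG (Lys) → AGG (Arg) — missense.
Codon 5: GGA (Gly) → CGA (Arg) — missense.
Codon 6: CAU (His) → CGU (Arg) — missense.
Synonymous: 1 of 6.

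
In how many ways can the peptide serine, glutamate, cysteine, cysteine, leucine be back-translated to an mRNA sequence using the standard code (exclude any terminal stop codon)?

Ser: 6 codons.
Glu: 2 codons.
Cys: 2 codons.
Cys: 2 codons.
Leu: 6 codons.
6 × 2 × 2 × 2 × 6 = 288.

288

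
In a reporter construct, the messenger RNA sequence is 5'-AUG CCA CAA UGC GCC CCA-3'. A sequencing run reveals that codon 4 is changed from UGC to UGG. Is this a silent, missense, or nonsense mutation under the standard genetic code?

Position 12 falls in codon 4: UGC → Cys.
After the substitution the codon is UGG → Trp.
Cys ≠ Trp, so this is a missense mutation.

missense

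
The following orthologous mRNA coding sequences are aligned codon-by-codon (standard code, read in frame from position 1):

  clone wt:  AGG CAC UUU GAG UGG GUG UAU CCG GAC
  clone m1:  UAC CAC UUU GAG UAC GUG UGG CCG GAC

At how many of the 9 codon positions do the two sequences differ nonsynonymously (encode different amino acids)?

3

Codon 1: AGG Arg / UAC Tyr — nonsynonymous.
Codon 2: CAC His / CAC His — identical.
Codon 3: UUU Phe / UUU Phe — identical.
Codon 4: GAG Glu / GAG Glu — identical.
Codon 5: UGG Trp / UAC Tyr — nonsynonymous.
Codon 6: GUG Val / GUG Val — identical.
Codon 7: UAU Tyr / UGG Trp — nonsynonymous.
Codon 8: CCG Pro / CCG Pro — identical.
Codon 9: GAC Asp / GAC Asp — identical.
Nonsynonymous differences: 3.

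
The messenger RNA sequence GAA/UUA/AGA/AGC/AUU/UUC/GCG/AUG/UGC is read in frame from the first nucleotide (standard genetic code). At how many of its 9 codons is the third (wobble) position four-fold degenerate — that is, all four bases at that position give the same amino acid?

1

Codon 1 GAA (Glu): third position 2-fold.
Codon 2 UUA (Leu): third position 2-fold.
Codon 3 AGA (Arg): third position 2-fold.
Codon 4 AGC (Ser): third position 2-fold.
Codon 5 AUU (Ile): third position 3-fold.
Codon 6 UUC (Phe): third position 2-fold.
Codon 7 GCG (Ala): third position 4-fold.
Codon 8 AUG (Met): third position 1-fold.
Codon 9 UGC (Cys): third position 2-fold.
Four-fold degenerate third positions: 1.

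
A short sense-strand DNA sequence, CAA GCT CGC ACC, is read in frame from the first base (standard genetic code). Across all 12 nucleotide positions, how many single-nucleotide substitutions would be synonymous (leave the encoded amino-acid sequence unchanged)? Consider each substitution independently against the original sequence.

10

Codon 1 (CAA, Gln): 1 synonymous substitution.
Codon 2 (GCT, Ala): 3 synonymous substitutions.
Codon 3 (CGC, Arg): 3 synonymous substitutions.
Codon 4 (ACC, Thr): 3 synonymous substitutions.
Total: 1 + 3 + 3 + 3 = 10.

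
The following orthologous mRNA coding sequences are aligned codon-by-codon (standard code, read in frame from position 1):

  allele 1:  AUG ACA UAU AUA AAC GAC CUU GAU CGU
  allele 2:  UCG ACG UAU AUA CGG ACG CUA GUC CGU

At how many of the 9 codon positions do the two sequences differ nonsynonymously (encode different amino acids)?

Codon 1: AUG Met / UCG Ser — nonsynonymous.
Codon 2: ACA Thr / ACG Thr — synonymous.
Codon 3: UAU Tyr / UAU Tyr — identical.
Codon 4: AUA Ile / AUA Ile — identical.
Codon 5: AAC Asn / CGG Arg — nonsynonymous.
Codon 6: GAC Asp / ACG Thr — nonsynonymous.
Codon 7: CUU Leu / CUA Leu — synonymous.
Codon 8: GAU Asp / GUC Val — nonsynonymous.
Codon 9: CGU Arg / CGU Arg — identical.
Nonsynonymous differences: 4.

4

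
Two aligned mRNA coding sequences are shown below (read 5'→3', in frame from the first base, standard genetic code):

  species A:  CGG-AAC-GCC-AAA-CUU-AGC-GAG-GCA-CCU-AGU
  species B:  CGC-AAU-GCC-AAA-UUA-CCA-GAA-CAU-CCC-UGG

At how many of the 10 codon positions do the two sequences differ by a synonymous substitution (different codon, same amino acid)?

Codon 1: CGG Arg / CGC Arg — synonymous.
Codon 2: AAC Asn / AAU Asn — synonymous.
Codon 3: GCC Ala / GCC Ala — identical.
Codon 4: AAA Lys / AAA Lys — identical.
Codon 5: CUU Leu / UUA Leu — synonymous.
Codon 6: AGC Ser / CCA Pro — nonsynonymous.
Codon 7: GAG Glu / GAA Glu — synonymous.
Codon 8: GCA Ala / CAU His — nonsynonymous.
Codon 9: CCU Pro / CCC Pro — synonymous.
Codon 10: AGU Ser / UGG Trp — nonsynonymous.
Synonymous differences: 5.

5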